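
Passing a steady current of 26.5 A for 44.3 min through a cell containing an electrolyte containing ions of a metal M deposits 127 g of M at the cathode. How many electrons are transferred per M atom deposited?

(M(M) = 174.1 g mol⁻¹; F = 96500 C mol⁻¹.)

Q = I·t = 26.50 A × 2658.0 s = 70440 C, so n(e⁻) = 70440/96500 = 0.7299 mol.
n(M) deposited = 127 / 174.1 = 0.7295 mol.
Electrons per atom = n(e⁻)/n(M) = 0.7299 / 0.7295 = 1.00 ≈ 1, so the ion is M⁺.

1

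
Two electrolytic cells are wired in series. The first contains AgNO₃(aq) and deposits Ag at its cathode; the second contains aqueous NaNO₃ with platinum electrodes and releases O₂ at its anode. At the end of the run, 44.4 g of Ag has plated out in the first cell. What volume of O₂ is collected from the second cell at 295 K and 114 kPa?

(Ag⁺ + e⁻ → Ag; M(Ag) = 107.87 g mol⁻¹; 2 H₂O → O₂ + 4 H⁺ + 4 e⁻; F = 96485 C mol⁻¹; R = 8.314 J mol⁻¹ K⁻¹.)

n(Ag) = 44.4 / 107.87 = 0.4116 mol, so n(e⁻) = 1 × 0.4116 = 0.4116 mol.
The cells are in series, so the same 0.4116 mol of electrons passes through the second cell.
2 H₂O → O₂ + 4 H⁺ + 4 e⁻ — 4 mol e⁻ per mol O₂, so n(O₂) = 0.4116/4 = 0.1029 mol.
V = nRT/P = (0.1029 × 8.314 × 295) / (114 × 10³) = 0.00221 m³ = 2.21 L.

2.21 L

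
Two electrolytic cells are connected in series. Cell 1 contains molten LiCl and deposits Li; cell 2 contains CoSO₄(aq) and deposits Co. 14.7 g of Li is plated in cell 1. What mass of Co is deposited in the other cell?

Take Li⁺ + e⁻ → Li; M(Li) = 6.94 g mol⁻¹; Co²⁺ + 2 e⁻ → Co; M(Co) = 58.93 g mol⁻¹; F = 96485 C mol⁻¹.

n(Li) = 14.7 / 6.94 = 2.118 mol.
Since Li⁺ + e⁻ → Li, n(e⁻) passed = 1 × 2.118 = 2.118 mol.
Cells in series carry the same charge, so the same 2.118 mol of electrons passes through cell 2.
Co²⁺ + 2 e⁻ → Co, so n(Co) = 2.118 / 2 = 1.059 mol.
m(Co) = 1.059 × 58.93 = 62.4 g.

62.4 g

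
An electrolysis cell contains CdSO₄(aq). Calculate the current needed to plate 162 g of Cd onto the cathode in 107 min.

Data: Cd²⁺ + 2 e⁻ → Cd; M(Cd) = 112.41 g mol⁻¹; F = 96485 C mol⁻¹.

43.3 A

n(Cd) = 162 / 112.41 = 1.441 mol.
n(e⁻) = 2 × 1.441 = 2.882 mol.
Q = n(e⁻)·F = 2.882 × 96485 = 278100 C.
I = Q/t = 278100 / 6420.0 s = 43.3 A.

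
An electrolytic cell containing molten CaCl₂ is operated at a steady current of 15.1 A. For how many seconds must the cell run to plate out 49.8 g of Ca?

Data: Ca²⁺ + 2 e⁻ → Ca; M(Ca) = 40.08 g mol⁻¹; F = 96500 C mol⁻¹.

n(Ca) = m/M = 49.8 / 40.08 = 1.243 mol.
Each Ca atom requires 2 electrons, so n(e⁻) = 2 × 1.243 = 2.485 mol.
Q = n(e⁻)·F = 2.485 × 96500 = 239800 C.
t = Q/I = 239800 / 15.10 A = 15880 s.

15900 s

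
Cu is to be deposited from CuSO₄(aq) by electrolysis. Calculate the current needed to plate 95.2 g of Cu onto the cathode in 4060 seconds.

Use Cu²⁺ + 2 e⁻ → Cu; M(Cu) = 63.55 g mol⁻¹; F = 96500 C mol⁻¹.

71.2 A

n(Cu) = 95.2 / 63.55 = 1.498 mol.
n(e⁻) = 2 × 1.498 = 2.996 mol.
Q = n(e⁻)·F = 2.996 × 96500 = 289100 C.
I = Q/t = 289100 / 4060.0 s = 71.2 A.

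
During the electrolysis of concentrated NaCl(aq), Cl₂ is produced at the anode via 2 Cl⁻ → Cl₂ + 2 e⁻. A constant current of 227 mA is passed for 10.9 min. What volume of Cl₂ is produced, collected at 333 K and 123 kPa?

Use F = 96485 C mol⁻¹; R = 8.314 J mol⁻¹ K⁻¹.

0.0173 L

Q = I·t = 0.2270 A × 654.00 s = 148.5 C.
n(e⁻) = Q/F = 148.5 / 96485 = 0.001539 mol.
2 electrons are transferred per Cl₂ molecule, so n(Cl₂) = 0.001539 / 2 = 0.0007693 mol.
V = nRT/P = (0.0007693 × 8.314 × 333) / (123 × 10³ Pa) = 1.73 × 10⁻⁵ m³ = 0.0173 L.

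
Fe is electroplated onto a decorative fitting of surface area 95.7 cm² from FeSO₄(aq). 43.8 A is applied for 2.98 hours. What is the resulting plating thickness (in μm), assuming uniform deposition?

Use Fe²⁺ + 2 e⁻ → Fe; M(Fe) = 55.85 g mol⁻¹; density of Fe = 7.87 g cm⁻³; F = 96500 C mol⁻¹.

1810 μm

Q = I·t = 43.80 × 10728 = 469900 C; n(e⁻) = 4.869 mol.
n(Fe) = n(e⁻)/2 = 2.435 mol, so m = 2.435 × 55.85 = 136.0 g.
Volume = m/ρ = 136.0 / 7.87 = 17.28 cm³.
Thickness = V/A = 17.28 / 95.7 = 0.181 cm = 1810 μm.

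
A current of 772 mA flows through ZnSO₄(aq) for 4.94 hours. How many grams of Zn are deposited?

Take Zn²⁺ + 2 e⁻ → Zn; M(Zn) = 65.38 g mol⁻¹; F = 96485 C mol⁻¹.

Q = I·t = 0.7720 A × 17784 s = 13730 C.
n(e⁻) = Q/F = 13730 / 96485 = 0.1423 mol.
Zn²⁺ + 2 e⁻ → Zn, so n(Zn) = n(e⁻)/2 = 0.07115 mol.
m = n·M = 0.07115 × 65.38 = 4.65 g.

4.65 g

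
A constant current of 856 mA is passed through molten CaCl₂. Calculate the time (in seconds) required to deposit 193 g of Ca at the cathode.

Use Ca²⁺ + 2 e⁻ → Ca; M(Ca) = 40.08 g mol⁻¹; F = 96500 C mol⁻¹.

1.09 × 10⁶ s

n(Ca) = m/M = 193 / 40.08 = 4.815 mol.
Each Ca atom requires 2 electrons, so n(e⁻) = 2 × 4.815 = 9.631 mol.
Q = n(e⁻)·F = 9.631 × 96500 = 929400 C.
t = Q/I = 929400 / 0.8560 A = 1086000 s.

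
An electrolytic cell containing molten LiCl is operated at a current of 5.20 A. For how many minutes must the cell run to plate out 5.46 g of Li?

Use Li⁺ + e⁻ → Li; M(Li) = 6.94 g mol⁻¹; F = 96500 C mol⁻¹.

n(Li) = m/M = 5.46 / 6.94 = 0.7867 mol.
Each Li atom requires 1 electron, so n(e⁻) = 1 × 0.7867 = 0.7867 mol.
Q = n(e⁻)·F = 0.7867 × 96500 = 75920 C.
t = Q/I = 75920 / 5.200 A = 14600 s = 243 min.

243 min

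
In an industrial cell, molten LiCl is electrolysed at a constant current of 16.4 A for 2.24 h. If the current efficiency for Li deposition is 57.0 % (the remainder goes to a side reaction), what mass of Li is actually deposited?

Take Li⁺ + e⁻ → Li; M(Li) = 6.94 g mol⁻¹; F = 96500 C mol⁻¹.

Q = I·t = 16.40 × 8064.0 = 132200 C.
n(e⁻) = 132200/96500 = 1.370 mol; theoretically n(Li) = 1.370/1 = 1.370 mol, m_theo = 9.511 g.
At 57.0 % efficiency, m_actual = 0.570 × 9.511 = 5.42 g.

5.42 g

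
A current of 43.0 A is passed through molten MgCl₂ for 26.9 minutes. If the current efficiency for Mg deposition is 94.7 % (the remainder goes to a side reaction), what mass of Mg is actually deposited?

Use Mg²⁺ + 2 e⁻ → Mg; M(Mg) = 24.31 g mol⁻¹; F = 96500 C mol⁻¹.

Q = I·t = 43.00 × 1614.0 = 69400 C.
n(e⁻) = 69400/96500 = 0.7192 mol; theoretically n(Mg) = 0.7192/2 = 0.3596 mol, m_theo = 8.742 g.
At 94.7 % efficiency, m_actual = 0.947 × 8.742 = 8.28 g.

8.28 g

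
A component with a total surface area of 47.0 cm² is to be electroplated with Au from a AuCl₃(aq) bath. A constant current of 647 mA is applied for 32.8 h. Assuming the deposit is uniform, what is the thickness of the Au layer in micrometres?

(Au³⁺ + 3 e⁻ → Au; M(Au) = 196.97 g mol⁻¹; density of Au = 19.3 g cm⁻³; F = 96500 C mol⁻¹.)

573 μm

Q = I·t = 0.6470 × 118080 = 76400 C; n(e⁻) = 0.7917 mol.
n(Au) = n(e⁻)/3 = 0.2639 mol, so m = 0.2639 × 196.97 = 51.98 g.
Volume = m/ρ = 51.98 / 19.3 = 2.693 cm³.
Thickness = V/A = 2.693 / 47.0 = 0.0573 cm = 573 μm.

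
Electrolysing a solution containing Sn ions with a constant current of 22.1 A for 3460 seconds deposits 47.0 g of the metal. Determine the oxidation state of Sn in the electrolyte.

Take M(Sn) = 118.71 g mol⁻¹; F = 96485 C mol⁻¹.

+2

Q = I·t = 22.10 A × 3460.0 s = 76470 C, so n(e⁻) = 76470/96485 = 0.7925 mol.
n(Sn) deposited = 47.0 / 118.71 = 0.3959 mol.
Electrons per atom = n(e⁻)/n(Sn) = 0.7925 / 0.3959 = 2.00 ≈ 2, so the ion is Sn²⁺.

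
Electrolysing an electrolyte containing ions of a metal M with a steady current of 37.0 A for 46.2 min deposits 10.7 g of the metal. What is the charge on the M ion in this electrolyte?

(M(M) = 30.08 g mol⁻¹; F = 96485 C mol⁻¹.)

+3

Q = I·t = 37.00 A × 2772.0 s = 102600 C, so n(e⁻) = 102600/96485 = 1.063 mol.
n(M) deposited = 10.7 / 30.08 = 0.3557 mol.
Electrons per atom = n(e⁻)/n(M) = 1.063 / 0.3557 = 2.99 ≈ 3, so the ion is M³⁺.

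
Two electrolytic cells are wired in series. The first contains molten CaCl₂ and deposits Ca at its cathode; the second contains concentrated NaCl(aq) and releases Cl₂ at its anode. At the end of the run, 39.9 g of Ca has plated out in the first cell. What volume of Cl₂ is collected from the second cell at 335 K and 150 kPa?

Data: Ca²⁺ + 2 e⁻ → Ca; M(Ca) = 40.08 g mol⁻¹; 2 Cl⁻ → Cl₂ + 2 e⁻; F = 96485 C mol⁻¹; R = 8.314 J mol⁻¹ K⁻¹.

18.5 L

n(Ca) = 39.9 / 40.08 = 0.9955 mol, so n(e⁻) = 2 × 0.9955 = 1.991 mol.
The cells are in series, so the same 1.991 mol of electrons passes through the second cell.
2 Cl⁻ → Cl₂ + 2 e⁻ — 2 mol e⁻ per mol Cl₂, so n(Cl₂) = 1.991/2 = 0.9955 mol.
V = nRT/P = (0.9955 × 8.314 × 335) / (150 × 10³) = 0.0185 m³ = 18.5 L.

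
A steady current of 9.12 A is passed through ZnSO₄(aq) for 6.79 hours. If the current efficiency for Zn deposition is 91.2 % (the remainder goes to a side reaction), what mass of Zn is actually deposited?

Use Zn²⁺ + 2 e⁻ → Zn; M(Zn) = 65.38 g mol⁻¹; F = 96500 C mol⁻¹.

Q = I·t = 9.120 × 24444 = 222900 C.
n(e⁻) = 222900/96500 = 2.310 mol; theoretically n(Zn) = 2.310/2 = 1.155 mol, m_theo = 75.52 g.
At 91.2 % efficiency, m_actual = 0.912 × 75.52 = 68.9 g.

68.9 g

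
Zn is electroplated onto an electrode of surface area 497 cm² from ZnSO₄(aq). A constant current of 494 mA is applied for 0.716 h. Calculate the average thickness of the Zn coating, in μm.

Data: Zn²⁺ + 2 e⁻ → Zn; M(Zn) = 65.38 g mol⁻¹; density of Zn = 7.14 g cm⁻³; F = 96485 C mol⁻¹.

1.22 μm

Q = I·t = 0.4940 × 2577.6 = 1273 C; n(e⁻) = 0.01320 mol.
n(Zn) = n(e⁻)/2 = 0.006599 mol, so m = 0.006599 × 65.38 = 0.4314 g.
Volume = m/ρ = 0.4314 / 7.14 = 0.06042 cm³.
Thickness = V/A = 0.06042 / 497 = 1.22 × 10⁻⁴ cm = 1.22 μm.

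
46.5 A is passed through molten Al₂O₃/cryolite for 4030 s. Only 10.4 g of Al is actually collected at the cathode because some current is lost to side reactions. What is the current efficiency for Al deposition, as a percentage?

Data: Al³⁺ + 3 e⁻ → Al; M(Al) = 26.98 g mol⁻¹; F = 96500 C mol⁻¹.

59.6 %

Q = I·t = 46.50 × 4030.0 = 187400 C; n(e⁻) = 187400/96500 = 1.942 mol.
Theoretical n(Al) = n(e⁻)/3 = 0.6473 mol, i.e. m_theo = 0.6473 × 26.98 = 17.46 g.
Efficiency = m_actual / m_theo = 10.4 / 17.46 = 59.6 %.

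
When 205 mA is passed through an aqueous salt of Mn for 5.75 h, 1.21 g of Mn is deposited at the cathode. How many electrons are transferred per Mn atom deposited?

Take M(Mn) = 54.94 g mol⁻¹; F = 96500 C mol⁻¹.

2

Q = I·t = 0.2050 A × 20700 s = 4244 C, so n(e⁻) = 4244/96500 = 0.04397 mol.
n(Mn) deposited = 1.21 / 54.94 = 0.02202 mol.
Electrons per atom = n(e⁻)/n(Mn) = 0.04397 / 0.02202 = 2.00 ≈ 2, so the ion is Mn²⁺.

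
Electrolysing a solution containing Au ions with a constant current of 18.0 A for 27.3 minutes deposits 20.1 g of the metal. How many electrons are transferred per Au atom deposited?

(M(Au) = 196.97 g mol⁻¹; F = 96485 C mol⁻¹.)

Q = I·t = 18.00 A × 1638.0 s = 29480 C, so n(e⁻) = 29480/96485 = 0.3056 mol.
n(Au) deposited = 20.1 / 196.97 = 0.1020 mol.
Electrons per atom = n(e⁻)/n(Au) = 0.3056 / 0.1020 = 2.99 ≈ 3, so the ion is Au³⁺.

3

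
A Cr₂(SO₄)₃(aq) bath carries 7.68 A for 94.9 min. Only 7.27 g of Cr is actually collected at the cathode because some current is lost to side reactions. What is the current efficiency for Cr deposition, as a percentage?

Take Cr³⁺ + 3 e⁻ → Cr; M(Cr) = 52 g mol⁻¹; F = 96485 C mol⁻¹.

92.5 %

Q = I·t = 7.680 × 5694.0 = 43730 C; n(e⁻) = 43730/96485 = 0.4532 mol.
Theoretical n(Cr) = n(e⁻)/3 = 0.1511 mol, i.e. m_theo = 0.1511 × 52 = 7.856 g.
Efficiency = m_actual / m_theo = 7.27 / 7.856 = 92.5 %.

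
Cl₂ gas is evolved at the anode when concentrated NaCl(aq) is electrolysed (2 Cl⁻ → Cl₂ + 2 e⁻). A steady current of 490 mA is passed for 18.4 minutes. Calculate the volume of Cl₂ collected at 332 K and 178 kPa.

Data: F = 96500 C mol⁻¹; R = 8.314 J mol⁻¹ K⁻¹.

Q = I·t = 0.4900 A × 1104.0 s = 541.0 C.
n(e⁻) = Q/F = 541.0 / 96500 = 0.005606 mol.
2 electrons are transferred per Cl₂ molecule, so n(Cl₂) = 0.005606 / 2 = 0.002803 mol.
V = nRT/P = (0.002803 × 8.314 × 332) / (178 × 10³ Pa) = 4.35 × 10⁻⁵ m³ = 0.0435 L.

0.0435 L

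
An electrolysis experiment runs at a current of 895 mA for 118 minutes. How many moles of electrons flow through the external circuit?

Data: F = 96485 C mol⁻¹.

Q = I·t = 0.8950 A × 7080.0 s = 6337 C.
n(e⁻) = Q/F = 6337 / 96485 = 0.0657 mol.

0.0657 mol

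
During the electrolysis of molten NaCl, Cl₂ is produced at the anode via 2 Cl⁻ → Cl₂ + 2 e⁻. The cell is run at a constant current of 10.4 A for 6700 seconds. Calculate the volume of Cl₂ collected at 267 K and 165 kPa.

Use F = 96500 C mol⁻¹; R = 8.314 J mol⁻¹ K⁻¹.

4.86 L

Q = I·t = 10.40 A × 6700.0 s = 69680 C.
n(e⁻) = Q/F = 69680 / 96500 = 0.7221 mol.
2 electrons are transferred per Cl₂ molecule, so n(Cl₂) = 0.7221 / 2 = 0.3610 mol.
V = nRT/P = (0.3610 × 8.314 × 267) / (165 × 10³ Pa) = 0.00486 m³ = 4.86 L.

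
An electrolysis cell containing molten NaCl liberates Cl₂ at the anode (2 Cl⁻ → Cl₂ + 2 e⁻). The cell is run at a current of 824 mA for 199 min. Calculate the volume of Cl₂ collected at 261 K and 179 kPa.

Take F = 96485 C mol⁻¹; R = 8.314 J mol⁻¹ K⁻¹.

Q = I·t = 0.8240 A × 11940 s = 9839 C.
n(e⁻) = Q/F = 9839 / 96485 = 0.1020 mol.
2 electrons are transferred per Cl₂ molecule, so n(Cl₂) = 0.1020 / 2 = 0.05098 mol.
V = nRT/P = (0.05098 × 8.314 × 261) / (179 × 10³ Pa) = 6.18 × 10⁻⁴ m³ = 0.618 L.

0.618 L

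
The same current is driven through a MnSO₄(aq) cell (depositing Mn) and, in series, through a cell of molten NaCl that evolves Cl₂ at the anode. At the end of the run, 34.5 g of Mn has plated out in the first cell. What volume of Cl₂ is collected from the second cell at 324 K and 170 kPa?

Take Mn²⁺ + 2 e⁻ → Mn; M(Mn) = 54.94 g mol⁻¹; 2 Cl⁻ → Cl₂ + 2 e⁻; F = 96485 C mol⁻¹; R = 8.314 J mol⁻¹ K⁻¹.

n(Mn) = 34.5 / 54.94 = 0.6280 mol, so n(e⁻) = 2 × 0.6280 = 1.256 mol.
The cells are in series, so the same 1.256 mol of electrons passes through the second cell.
2 Cl⁻ → Cl₂ + 2 e⁻ — 2 mol e⁻ per mol Cl₂, so n(Cl₂) = 1.256/2 = 0.6280 mol.
V = nRT/P = (0.6280 × 8.314 × 324) / (170 × 10³) = 0.00995 m³ = 9.95 L.

9.95 L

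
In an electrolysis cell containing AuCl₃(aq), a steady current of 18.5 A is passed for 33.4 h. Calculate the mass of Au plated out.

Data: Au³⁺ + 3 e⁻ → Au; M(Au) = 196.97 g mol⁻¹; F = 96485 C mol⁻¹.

1510 g

Q = I·t = 18.50 A × 120240 s = 2224000 C.
n(e⁻) = Q/F = 2224000 / 96485 = 23.05 mol.
Au³⁺ + 3 e⁻ → Au, so n(Au) = n(e⁻)/3 = 7.685 mol.
m = n·M = 7.685 × 196.97 = 1510 g.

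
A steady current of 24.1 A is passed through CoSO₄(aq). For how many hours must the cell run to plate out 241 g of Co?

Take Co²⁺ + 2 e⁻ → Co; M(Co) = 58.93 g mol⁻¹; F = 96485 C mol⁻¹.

n(Co) = m/M = 241 / 58.93 = 4.090 mol.
Each Co atom requires 2 electrons, so n(e⁻) = 2 × 4.090 = 8.179 mol.
Q = n(e⁻)·F = 8.179 × 96485 = 789200 C.
t = Q/I = 789200 / 24.10 A = 32750 s = 9.10 h.

9.10 h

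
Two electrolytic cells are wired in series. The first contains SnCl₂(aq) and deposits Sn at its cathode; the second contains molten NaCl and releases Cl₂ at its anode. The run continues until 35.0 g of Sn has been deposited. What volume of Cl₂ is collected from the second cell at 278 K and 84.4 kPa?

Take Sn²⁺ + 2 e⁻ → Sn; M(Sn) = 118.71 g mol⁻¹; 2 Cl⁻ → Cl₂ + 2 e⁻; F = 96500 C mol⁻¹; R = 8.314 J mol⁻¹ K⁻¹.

8.07 L

n(Sn) = 35.0 / 118.71 = 0.2948 mol, so n(e⁻) = 2 × 0.2948 = 0.5897 mol.
The cells are in series, so the same 0.5897 mol of electrons passes through the second cell.
2 Cl⁻ → Cl₂ + 2 e⁻ — 2 mol e⁻ per mol Cl₂, so n(Cl₂) = 0.5897/2 = 0.2948 mol.
V = nRT/P = (0.2948 × 8.314 × 278) / (84.4 × 10³) = 0.00807 m³ = 8.07 L.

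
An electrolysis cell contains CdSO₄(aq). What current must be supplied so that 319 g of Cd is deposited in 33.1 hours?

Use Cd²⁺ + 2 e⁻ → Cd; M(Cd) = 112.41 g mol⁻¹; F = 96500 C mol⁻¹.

n(Cd) = 319 / 112.41 = 2.838 mol.
n(e⁻) = 2 × 2.838 = 5.676 mol.
Q = n(e⁻)·F = 5.676 × 96500 = 547700 C.
I = Q/t = 547700 / 119160 s = 4.60 A.

4.60 A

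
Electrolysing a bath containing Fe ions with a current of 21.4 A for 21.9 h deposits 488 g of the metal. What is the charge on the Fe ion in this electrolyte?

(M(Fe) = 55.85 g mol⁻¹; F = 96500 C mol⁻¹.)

Q = I·t = 21.40 A × 78840 s = 1687000 C, so n(e⁻) = 1687000/96500 = 17.48 mol.
n(Fe) deposited = 488 / 55.85 = 8.738 mol.
Electrons per atom = n(e⁻)/n(Fe) = 17.48 / 8.738 = 2.00 ≈ 2, so the ion is Fe²⁺.

+2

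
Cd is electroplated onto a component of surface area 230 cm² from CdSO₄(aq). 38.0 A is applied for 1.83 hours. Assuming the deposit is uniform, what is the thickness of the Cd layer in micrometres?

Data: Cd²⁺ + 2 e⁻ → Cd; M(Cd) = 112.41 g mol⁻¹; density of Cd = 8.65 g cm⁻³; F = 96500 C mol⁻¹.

Q = I·t = 38.00 × 6588.0 = 250300 C; n(e⁻) = 2.594 mol.
n(Cd) = n(e⁻)/2 = 1.297 mol, so m = 1.297 × 112.41 = 145.8 g.
Volume = m/ρ = 145.8 / 8.65 = 16.86 cm³.
Thickness = V/A = 16.86 / 230 = 0.0733 cm = 733 μm.

733 μm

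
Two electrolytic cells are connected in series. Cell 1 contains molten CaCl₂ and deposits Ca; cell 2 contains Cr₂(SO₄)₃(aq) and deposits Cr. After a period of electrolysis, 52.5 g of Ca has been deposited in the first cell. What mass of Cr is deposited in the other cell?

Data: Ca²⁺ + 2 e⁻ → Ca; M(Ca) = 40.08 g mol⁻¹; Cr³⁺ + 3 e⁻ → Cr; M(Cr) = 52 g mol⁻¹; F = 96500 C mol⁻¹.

n(Ca) = 52.5 / 40.08 = 1.310 mol.
Since Ca²⁺ + 2 e⁻ → Ca, n(e⁻) passed = 2 × 1.310 = 2.620 mol.
Cells in series carry the same charge, so the same 2.620 mol of electrons passes through cell 2.
Cr³⁺ + 3 e⁻ → Cr, so n(Cr) = 2.620 / 3 = 0.8733 mol.
m(Cr) = 0.8733 × 52 = 45.4 g.

45.4 g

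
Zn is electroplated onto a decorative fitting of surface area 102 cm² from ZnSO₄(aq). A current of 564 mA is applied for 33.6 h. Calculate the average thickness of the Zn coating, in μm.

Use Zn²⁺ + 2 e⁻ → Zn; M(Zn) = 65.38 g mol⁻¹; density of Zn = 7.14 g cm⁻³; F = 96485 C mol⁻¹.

317 μm

Q = I·t = 0.5640 × 120960 = 68220 C; n(e⁻) = 0.7071 mol.
n(Zn) = n(e⁻)/2 = 0.3535 mol, so m = 0.3535 × 65.38 = 23.11 g.
Volume = m/ρ = 23.11 / 7.14 = 3.237 cm³.
Thickness = V/A = 3.237 / 102 = 0.0317 cm = 317 μm.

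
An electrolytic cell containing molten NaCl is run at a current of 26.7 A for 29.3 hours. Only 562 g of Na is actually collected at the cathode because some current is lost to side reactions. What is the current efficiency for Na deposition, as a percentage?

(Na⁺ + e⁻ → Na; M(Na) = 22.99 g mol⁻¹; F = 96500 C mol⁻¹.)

Q = I·t = 26.70 × 105480 = 2816000 C; n(e⁻) = 2816000/96500 = 29.18 mol.
Theoretical n(Na) = n(e⁻)/1 = 29.18 mol, i.e. m_theo = 29.18 × 22.99 = 671.0 g.
Efficiency = m_actual / m_theo = 562 / 671.0 = 83.8 %.

83.8 %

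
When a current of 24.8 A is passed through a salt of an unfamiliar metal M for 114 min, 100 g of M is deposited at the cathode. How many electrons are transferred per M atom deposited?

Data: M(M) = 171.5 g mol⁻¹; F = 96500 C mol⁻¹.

Q = I·t = 24.80 A × 6840.0 s = 169600 C, so n(e⁻) = 169600/96500 = 1.758 mol.
n(M) deposited = 100 / 171.5 = 0.5831 mol.
Electrons per atom = n(e⁻)/n(M) = 1.758 / 0.5831 = 3.01 ≈ 3, so the ion is M³⁺.

3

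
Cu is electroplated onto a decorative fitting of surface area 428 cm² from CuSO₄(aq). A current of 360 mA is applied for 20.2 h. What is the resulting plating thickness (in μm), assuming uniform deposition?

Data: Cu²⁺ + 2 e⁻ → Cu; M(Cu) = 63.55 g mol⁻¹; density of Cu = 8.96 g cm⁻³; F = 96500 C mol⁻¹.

22.5 μm

Q = I·t = 0.3600 × 72720 = 26180 C; n(e⁻) = 0.2713 mol.
n(Cu) = n(e⁻)/2 = 0.1356 mol, so m = 0.1356 × 63.55 = 8.620 g.
Volume = m/ρ = 8.620 / 8.96 = 0.9621 cm³.
Thickness = V/A = 0.9621 / 428 = 0.00225 cm = 22.5 μm.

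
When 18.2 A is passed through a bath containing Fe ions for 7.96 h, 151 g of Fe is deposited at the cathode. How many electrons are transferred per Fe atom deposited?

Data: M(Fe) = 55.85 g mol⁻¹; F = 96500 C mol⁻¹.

2

Q = I·t = 18.20 A × 28656 s = 521500 C, so n(e⁻) = 521500/96500 = 5.405 mol.
n(Fe) deposited = 151 / 55.85 = 2.704 mol.
Electrons per atom = n(e⁻)/n(Fe) = 5.405 / 2.704 = 2.00 ≈ 2, so the ion is Fe²⁺.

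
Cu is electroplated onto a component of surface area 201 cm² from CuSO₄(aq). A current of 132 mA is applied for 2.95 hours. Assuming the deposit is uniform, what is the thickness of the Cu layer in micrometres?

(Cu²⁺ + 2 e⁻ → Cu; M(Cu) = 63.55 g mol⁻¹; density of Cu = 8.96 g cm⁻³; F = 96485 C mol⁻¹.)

2.56 μm

Q = I·t = 0.1320 × 10620 = 1402 C; n(e⁻) = 0.01453 mol.
n(Cu) = n(e⁻)/2 = 0.007265 mol, so m = 0.007265 × 63.55 = 0.4617 g.
Volume = m/ρ = 0.4617 / 8.96 = 0.05152 cm³.
Thickness = V/A = 0.05152 / 201 = 2.56 × 10⁻⁴ cm = 2.56 μm.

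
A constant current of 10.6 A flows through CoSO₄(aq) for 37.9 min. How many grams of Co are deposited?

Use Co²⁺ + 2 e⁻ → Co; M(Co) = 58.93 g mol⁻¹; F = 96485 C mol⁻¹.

7.36 g

Q = I·t = 10.60 A × 2274.0 s = 24100 C.
n(e⁻) = Q/F = 24100 / 96485 = 0.2498 mol.
Co²⁺ + 2 e⁻ → Co, so n(Co) = n(e⁻)/2 = 0.1249 mol.
m = n·M = 0.1249 × 58.93 = 7.36 g.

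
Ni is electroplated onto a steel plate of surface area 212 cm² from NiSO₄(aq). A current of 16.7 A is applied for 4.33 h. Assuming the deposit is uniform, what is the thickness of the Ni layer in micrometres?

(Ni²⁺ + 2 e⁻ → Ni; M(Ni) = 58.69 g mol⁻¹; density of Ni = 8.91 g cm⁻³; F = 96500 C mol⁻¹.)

419 μm

Q = I·t = 16.70 × 15588 = 260300 C; n(e⁻) = 2.698 mol.
n(Ni) = n(e⁻)/2 = 1.349 mol, so m = 1.349 × 58.69 = 79.16 g.
Volume = m/ρ = 79.16 / 8.91 = 8.885 cm³.
Thickness = V/A = 8.885 / 212 = 0.0419 cm = 419 μm.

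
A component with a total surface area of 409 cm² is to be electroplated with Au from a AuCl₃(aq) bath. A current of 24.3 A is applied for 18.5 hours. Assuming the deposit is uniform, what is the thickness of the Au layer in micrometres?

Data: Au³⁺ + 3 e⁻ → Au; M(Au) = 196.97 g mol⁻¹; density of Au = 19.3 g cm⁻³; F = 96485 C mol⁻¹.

Q = I·t = 24.30 × 66600 = 1618000 C; n(e⁻) = 16.77 mol.
n(Au) = n(e⁻)/3 = 5.591 mol, so m = 5.591 × 196.97 = 1101 g.
Volume = m/ρ = 1101 / 19.3 = 57.06 cm³.
Thickness = V/A = 57.06 / 409 = 0.140 cm = 1400 μm.

1400 μm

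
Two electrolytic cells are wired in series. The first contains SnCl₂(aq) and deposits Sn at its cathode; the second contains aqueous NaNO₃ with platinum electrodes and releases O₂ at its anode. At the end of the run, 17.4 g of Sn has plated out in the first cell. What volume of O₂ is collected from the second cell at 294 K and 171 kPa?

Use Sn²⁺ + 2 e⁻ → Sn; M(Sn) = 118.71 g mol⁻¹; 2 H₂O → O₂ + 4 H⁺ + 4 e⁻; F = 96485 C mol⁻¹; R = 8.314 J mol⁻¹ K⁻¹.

1.05 L

n(Sn) = 17.4 / 118.71 = 0.1466 mol, so n(e⁻) = 2 × 0.1466 = 0.2932 mol.
The cells are in series, so the same 0.2932 mol of electrons passes through the second cell.
2 H₂O → O₂ + 4 H⁺ + 4 e⁻ — 4 mol e⁻ per mol O₂, so n(O₂) = 0.2932/4 = 0.07329 mol.
V = nRT/P = (0.07329 × 8.314 × 294) / (171 × 10³) = 0.00105 m³ = 1.05 L.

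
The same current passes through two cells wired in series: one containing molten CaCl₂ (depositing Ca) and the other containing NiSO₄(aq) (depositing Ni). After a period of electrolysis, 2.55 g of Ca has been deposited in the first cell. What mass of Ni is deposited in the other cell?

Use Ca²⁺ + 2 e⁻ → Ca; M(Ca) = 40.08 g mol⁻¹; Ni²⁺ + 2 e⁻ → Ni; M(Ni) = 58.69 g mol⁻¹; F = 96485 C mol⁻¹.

n(Ca) = 2.55 / 40.08 = 0.06362 mol.
Since Ca²⁺ + 2 e⁻ → Ca, n(e⁻) passed = 2 × 0.06362 = 0.1272 mol.
Cells in series carry the same charge, so the same 0.1272 mol of electrons passes through cell 2.
Ni²⁺ + 2 e⁻ → Ni, so n(Ni) = 0.1272 / 2 = 0.06362 mol.
m(Ni) = 0.06362 × 58.69 = 3.73 g.

3.73 g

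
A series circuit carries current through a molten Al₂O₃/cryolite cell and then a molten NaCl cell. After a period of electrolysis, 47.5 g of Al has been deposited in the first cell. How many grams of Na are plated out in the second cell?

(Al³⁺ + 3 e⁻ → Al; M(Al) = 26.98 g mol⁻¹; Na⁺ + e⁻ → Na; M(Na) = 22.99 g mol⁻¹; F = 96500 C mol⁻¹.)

n(Al) = 47.5 / 26.98 = 1.761 mol.
Since Al³⁺ + 3 e⁻ → Al, n(e⁻) passed = 3 × 1.761 = 5.282 mol.
Cells in series carry the same charge, so the same 5.282 mol of electrons passes through cell 2.
Na⁺ + e⁻ → Na, so n(Na) = 5.282 / 1 = 5.282 mol.
m(Na) = 5.282 × 22.99 = 121 g.

121 g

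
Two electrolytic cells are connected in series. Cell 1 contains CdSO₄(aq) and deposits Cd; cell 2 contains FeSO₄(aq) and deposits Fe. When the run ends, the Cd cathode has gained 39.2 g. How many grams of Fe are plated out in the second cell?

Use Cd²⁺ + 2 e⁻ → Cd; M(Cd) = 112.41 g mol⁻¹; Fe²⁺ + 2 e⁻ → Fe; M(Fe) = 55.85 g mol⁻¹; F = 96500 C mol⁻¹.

n(Cd) = 39.2 / 112.41 = 0.3487 mol.
Since Cd²⁺ + 2 e⁻ → Cd, n(e⁻) passed = 2 × 0.3487 = 0.6974 mol.
Cells in series carry the same charge, so the same 0.6974 mol of electrons passes through cell 2.
Fe²⁺ + 2 e⁻ → Fe, so n(Fe) = 0.6974 / 2 = 0.3487 mol.
m(Fe) = 0.3487 × 55.85 = 19.5 g.

19.5 g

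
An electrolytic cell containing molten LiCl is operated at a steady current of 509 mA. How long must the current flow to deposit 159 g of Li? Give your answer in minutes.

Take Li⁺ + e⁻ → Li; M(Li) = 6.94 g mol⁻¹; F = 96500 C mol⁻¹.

72400 min

n(Li) = m/M = 159 / 6.94 = 22.91 mol.
Each Li atom requires 1 electron, so n(e⁻) = 1 × 22.91 = 22.91 mol.
Q = n(e⁻)·F = 22.91 × 96500 = 2211000 C.
t = Q/I = 2211000 / 0.5090 A = 4344000 s = 72400 min.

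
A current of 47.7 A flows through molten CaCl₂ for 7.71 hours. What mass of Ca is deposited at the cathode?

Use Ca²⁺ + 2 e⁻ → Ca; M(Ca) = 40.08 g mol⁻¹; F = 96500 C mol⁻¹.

Q = I·t = 47.70 A × 27756 s = 1324000 C.
n(e⁻) = Q/F = 1324000 / 96500 = 13.72 mol.
Ca²⁺ + 2 e⁻ → Ca, so n(Ca) = n(e⁻)/2 = 6.860 mol.
m = n·M = 6.860 × 40.08 = 275 g.

275 g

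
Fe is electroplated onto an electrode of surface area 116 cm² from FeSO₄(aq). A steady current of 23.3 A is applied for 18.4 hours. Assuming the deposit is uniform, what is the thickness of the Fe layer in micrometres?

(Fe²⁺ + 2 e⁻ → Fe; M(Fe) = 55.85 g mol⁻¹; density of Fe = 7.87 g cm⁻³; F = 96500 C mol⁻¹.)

Q = I·t = 23.30 × 66240 = 1543000 C; n(e⁻) = 15.99 mol.
n(Fe) = n(e⁻)/2 = 7.997 mol, so m = 7.997 × 55.85 = 446.6 g.
Volume = m/ρ = 446.6 / 7.87 = 56.75 cm³.
Thickness = V/A = 56.75 / 116 = 0.489 cm = 4890 μm.

4890 μm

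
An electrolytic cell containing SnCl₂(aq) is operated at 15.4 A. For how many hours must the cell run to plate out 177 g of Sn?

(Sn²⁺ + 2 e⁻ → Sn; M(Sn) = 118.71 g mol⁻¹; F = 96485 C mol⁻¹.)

5.19 h

n(Sn) = m/M = 177 / 118.71 = 1.491 mol.
Each Sn atom requires 2 electrons, so n(e⁻) = 2 × 1.491 = 2.982 mol.
Q = n(e⁻)·F = 2.982 × 96485 = 287700 C.
t = Q/I = 287700 / 15.40 A = 18680 s = 5.19 h.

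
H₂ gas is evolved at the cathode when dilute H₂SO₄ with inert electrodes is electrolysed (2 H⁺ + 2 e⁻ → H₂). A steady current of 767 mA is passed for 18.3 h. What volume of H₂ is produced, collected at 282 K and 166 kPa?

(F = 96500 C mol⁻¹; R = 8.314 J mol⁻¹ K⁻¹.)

Q = I·t = 0.7670 A × 65880 s = 50530 C.
n(e⁻) = Q/F = 50530 / 96500 = 0.5236 mol.
2 electrons are transferred per H₂ molecule, so n(H₂) = 0.5236 / 2 = 0.2618 mol.
V = nRT/P = (0.2618 × 8.314 × 282) / (166 × 10³ Pa) = 0.00370 m³ = 3.70 L.

3.70 L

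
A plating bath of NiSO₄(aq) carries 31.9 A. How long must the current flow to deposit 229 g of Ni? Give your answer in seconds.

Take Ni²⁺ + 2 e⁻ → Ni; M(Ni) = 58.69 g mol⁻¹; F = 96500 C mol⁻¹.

23600 s

n(Ni) = m/M = 229 / 58.69 = 3.902 mol.
Each Ni atom requires 2 electrons, so n(e⁻) = 2 × 3.902 = 7.804 mol.
Q = n(e⁻)·F = 7.804 × 96500 = 753100 C.
t = Q/I = 753100 / 31.90 A = 23610 s.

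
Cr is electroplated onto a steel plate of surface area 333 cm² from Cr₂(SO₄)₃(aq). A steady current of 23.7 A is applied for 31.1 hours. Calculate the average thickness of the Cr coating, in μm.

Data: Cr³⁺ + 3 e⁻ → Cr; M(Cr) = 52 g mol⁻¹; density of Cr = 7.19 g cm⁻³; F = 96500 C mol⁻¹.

Q = I·t = 23.70 × 111960 = 2653000 C; n(e⁻) = 27.50 mol.
n(Cr) = n(e⁻)/3 = 9.166 mol, so m = 9.166 × 52 = 476.6 g.
Volume = m/ρ = 476.6 / 7.19 = 66.29 cm³.
Thickness = V/A = 66.29 / 333 = 0.199 cm = 1990 μm.

1990 μm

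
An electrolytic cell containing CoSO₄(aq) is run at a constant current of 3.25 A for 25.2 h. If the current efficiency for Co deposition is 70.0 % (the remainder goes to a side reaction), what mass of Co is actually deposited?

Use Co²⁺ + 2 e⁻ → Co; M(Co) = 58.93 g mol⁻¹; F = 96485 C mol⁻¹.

63.0 g

Q = I·t = 3.250 × 90720 = 294800 C.
n(e⁻) = 294800/96485 = 3.056 mol; theoretically n(Co) = 3.056/2 = 1.528 mol, m_theo = 90.04 g.
At 70.0 % efficiency, m_actual = 0.700 × 90.04 = 63.0 g.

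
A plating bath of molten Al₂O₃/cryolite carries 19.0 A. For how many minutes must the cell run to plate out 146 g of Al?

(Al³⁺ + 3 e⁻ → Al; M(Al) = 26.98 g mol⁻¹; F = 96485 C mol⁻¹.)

1370 min

n(Al) = m/M = 146 / 26.98 = 5.411 mol.
Each Al atom requires 3 electrons, so n(e⁻) = 3 × 5.411 = 16.23 mol.
Q = n(e⁻)·F = 16.23 × 96485 = 1566000 C.
t = Q/I = 1566000 / 19.00 A = 82440 s = 1370 min.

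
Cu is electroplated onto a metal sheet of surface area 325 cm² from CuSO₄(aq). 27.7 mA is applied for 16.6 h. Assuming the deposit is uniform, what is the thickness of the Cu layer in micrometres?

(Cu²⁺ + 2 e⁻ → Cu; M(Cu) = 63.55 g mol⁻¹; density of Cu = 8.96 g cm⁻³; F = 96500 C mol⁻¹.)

Q = I·t = 0.02770 × 59760 = 1655 C; n(e⁻) = 0.01715 mol.
n(Cu) = n(e⁻)/2 = 0.008577 mol, so m = 0.008577 × 63.55 = 0.5451 g.
Volume = m/ρ = 0.5451 / 8.96 = 0.06083 cm³.
Thickness = V/A = 0.06083 / 325 = 1.87 × 10⁻⁴ cm = 1.87 μm.

1.87 μm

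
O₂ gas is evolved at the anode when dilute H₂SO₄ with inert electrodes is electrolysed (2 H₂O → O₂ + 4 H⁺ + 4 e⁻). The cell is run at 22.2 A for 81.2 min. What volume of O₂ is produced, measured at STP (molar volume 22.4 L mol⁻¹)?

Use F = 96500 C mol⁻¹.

Q = I·t = 22.20 A × 4872.0 s = 108200 C.
n(e⁻) = Q/F = 108200 / 96500 = 1.121 mol.
4 electrons are transferred per O₂ molecule, so n(O₂) = 1.121 / 4 = 0.2802 mol.
V = n × V_m = 0.2802 × 22.4 = 6.28 L.

6.28 L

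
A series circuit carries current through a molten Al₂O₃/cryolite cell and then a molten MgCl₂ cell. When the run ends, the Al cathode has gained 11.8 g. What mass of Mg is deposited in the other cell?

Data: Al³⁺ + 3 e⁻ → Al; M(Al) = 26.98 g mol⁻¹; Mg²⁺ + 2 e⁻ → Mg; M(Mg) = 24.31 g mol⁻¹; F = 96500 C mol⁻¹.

n(Al) = 11.8 / 26.98 = 0.4374 mol.
Since Al³⁺ + 3 e⁻ → Al, n(e⁻) passed = 3 × 0.4374 = 1.312 mol.
Cells in series carry the same charge, so the same 1.312 mol of electrons passes through cell 2.
Mg²⁺ + 2 e⁻ → Mg, so n(Mg) = 1.312 / 2 = 0.6560 mol.
m(Mg) = 0.6560 × 24.31 = 15.9 g.

15.9 g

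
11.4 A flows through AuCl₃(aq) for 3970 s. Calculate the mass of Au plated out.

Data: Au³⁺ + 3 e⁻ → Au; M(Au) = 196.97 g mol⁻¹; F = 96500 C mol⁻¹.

30.8 g

Q = I·t = 11.40 A × 3970.0 s = 45260 C.
n(e⁻) = Q/F = 45260 / 96500 = 0.4690 mol.
Au³⁺ + 3 e⁻ → Au, so n(Au) = n(e⁻)/3 = 0.1563 mol.
m = n·M = 0.1563 × 196.97 = 30.8 g.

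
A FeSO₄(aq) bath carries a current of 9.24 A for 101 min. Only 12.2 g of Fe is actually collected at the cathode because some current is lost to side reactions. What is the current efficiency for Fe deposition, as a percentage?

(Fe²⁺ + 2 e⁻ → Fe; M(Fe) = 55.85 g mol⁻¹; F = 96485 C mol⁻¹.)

75.3 %

Q = I·t = 9.240 × 6060.0 = 55990 C; n(e⁻) = 55990/96485 = 0.5803 mol.
Theoretical n(Fe) = n(e⁻)/2 = 0.2902 mol, i.e. m_theo = 0.2902 × 55.85 = 16.21 g.
Efficiency = m_actual / m_theo = 12.2 / 16.21 = 75.3 %.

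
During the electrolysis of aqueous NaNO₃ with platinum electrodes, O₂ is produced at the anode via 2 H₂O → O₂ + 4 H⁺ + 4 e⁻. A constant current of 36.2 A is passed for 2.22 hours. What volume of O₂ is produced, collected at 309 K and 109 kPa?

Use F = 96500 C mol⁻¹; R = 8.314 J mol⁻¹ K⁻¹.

Q = I·t = 36.20 A × 7992.0 s = 289300 C.
n(e⁻) = Q/F = 289300 / 96500 = 2.998 mol.
4 electrons are transferred per O₂ molecule, so n(O₂) = 2.998 / 4 = 0.7495 mol.
V = nRT/P = (0.7495 × 8.314 × 309) / (109 × 10³ Pa) = 0.0177 m³ = 17.7 L.

17.7 L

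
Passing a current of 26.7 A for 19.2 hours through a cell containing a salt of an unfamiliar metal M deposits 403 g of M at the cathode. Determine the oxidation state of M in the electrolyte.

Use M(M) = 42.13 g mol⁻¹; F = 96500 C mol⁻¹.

+2

Q = I·t = 26.70 A × 69120 s = 1846000 C, so n(e⁻) = 1846000/96500 = 19.12 mol.
n(M) deposited = 403 / 42.13 = 9.566 mol.
Electrons per atom = n(e⁻)/n(M) = 19.12 / 9.566 = 2.00 ≈ 2, so the ion is M²⁺.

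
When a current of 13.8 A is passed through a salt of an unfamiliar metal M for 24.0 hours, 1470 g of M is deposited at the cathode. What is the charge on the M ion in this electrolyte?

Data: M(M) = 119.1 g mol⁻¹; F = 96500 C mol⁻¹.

Q = I·t = 13.80 A × 86400 s = 1192000 C, so n(e⁻) = 1192000/96500 = 12.36 mol.
n(M) deposited = 1470 / 119.1 = 12.34 mol.
Electrons per atom = n(e⁻)/n(M) = 12.36 / 12.34 = 1.00 ≈ 1, so the ion is M⁺.

+1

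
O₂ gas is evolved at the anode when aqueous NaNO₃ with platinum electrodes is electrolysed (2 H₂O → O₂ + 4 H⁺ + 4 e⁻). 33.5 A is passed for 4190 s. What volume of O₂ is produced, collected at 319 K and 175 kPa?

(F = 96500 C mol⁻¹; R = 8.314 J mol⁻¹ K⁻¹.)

5.51 L

Q = I·t = 33.50 A × 4190.0 s = 140400 C.
n(e⁻) = Q/F = 140400 / 96500 = 1.455 mol.
4 electrons are transferred per O₂ molecule, so n(O₂) = 1.455 / 4 = 0.3636 mol.
V = nRT/P = (0.3636 × 8.314 × 319) / (175 × 10³ Pa) = 0.00551 m³ = 5.51 L.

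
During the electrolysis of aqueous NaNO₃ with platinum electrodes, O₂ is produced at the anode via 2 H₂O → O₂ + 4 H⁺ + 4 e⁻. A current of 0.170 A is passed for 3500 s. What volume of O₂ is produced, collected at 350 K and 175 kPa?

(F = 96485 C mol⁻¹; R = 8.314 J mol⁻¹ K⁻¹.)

0.0256 L

Q = I·t = 0.1700 A × 3500.0 s = 595.0 C.
n(e⁻) = Q/F = 595.0 / 96485 = 0.006167 mol.
4 electrons are transferred per O₂ molecule, so n(O₂) = 0.006167 / 4 = 0.001542 mol.
V = nRT/P = (0.001542 × 8.314 × 350) / (175 × 10³ Pa) = 2.56 × 10⁻⁵ m³ = 0.0256 L.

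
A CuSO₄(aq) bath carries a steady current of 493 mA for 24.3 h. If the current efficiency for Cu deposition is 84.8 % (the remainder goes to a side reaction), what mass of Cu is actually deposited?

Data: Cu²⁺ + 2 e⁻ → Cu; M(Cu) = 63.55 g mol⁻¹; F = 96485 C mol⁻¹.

12.0 g

Q = I·t = 0.4930 × 87480 = 43130 C.
n(e⁻) = 43130/96485 = 0.4470 mol; theoretically n(Cu) = 0.4470/2 = 0.2235 mol, m_theo = 14.20 g.
At 84.8 % efficiency, m_actual = 0.848 × 14.20 = 12.0 g.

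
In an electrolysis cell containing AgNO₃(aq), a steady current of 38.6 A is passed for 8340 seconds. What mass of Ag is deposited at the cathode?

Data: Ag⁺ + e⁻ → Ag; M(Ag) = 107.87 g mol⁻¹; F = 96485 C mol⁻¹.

Q = I·t = 38.60 A × 8340.0 s = 321900 C.
n(e⁻) = Q/F = 321900 / 96485 = 3.337 mol.
Ag⁺ + e⁻ → Ag, so n(Ag) = n(e⁻)/1 = 3.337 mol.
m = n·M = 3.337 × 107.87 = 360 g.

360 g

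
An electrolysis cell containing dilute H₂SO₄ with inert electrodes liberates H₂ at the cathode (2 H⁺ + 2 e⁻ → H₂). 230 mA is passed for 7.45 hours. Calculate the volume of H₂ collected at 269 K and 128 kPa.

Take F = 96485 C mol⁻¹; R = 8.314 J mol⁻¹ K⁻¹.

0.559 L

Q = I·t = 0.2300 A × 26820 s = 6169 C.
n(e⁻) = Q/F = 6169 / 96485 = 0.06393 mol.
2 electrons are transferred per H₂ molecule, so n(H₂) = 0.06393 / 2 = 0.03197 mol.
V = nRT/P = (0.03197 × 8.314 × 269) / (128 × 10³ Pa) = 5.59 × 10⁻⁴ m³ = 0.559 L.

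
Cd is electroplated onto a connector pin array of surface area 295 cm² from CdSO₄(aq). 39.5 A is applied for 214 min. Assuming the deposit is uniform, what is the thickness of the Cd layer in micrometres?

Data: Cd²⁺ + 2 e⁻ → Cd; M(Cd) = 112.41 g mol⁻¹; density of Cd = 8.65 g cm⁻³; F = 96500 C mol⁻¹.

1160 μm

Q = I·t = 39.50 × 12840 = 507200 C; n(e⁻) = 5.256 mol.
n(Cd) = n(e⁻)/2 = 2.628 mol, so m = 2.628 × 112.41 = 295.4 g.
Volume = m/ρ = 295.4 / 8.65 = 34.15 cm³.
Thickness = V/A = 34.15 / 295 = 0.116 cm = 1160 μm.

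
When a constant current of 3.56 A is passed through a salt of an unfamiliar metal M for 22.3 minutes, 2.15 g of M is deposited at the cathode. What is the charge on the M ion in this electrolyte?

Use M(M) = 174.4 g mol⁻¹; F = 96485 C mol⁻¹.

+4

Q = I·t = 3.560 A × 1338.0 s = 4763 C, so n(e⁻) = 4763/96485 = 0.04937 mol.
n(M) deposited = 2.15 / 174.4 = 0.01233 mol.
Electrons per atom = n(e⁻)/n(M) = 0.04937 / 0.01233 = 4.00 ≈ 4, so the ion is M⁴⁺.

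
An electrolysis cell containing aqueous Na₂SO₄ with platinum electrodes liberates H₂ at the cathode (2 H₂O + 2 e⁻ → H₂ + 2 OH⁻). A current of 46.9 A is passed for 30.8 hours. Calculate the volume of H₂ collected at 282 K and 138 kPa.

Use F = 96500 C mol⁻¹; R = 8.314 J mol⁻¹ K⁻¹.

Q = I·t = 46.90 A × 110880 s = 5200000 C.
n(e⁻) = Q/F = 5200000 / 96500 = 53.89 mol.
2 electrons are transferred per H₂ molecule, so n(H₂) = 53.89 / 2 = 26.94 mol.
V = nRT/P = (26.94 × 8.314 × 282) / (138 × 10³ Pa) = 0.458 m³ = 458 L.

458 L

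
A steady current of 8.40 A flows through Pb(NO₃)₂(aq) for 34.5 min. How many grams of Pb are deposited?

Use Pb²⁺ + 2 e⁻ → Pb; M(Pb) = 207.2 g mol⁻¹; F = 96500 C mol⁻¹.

18.7 g

Q = I·t = 8.400 A × 2070.0 s = 17390 C.
n(e⁻) = Q/F = 17390 / 96500 = 0.1802 mol.
Pb²⁺ + 2 e⁻ → Pb, so n(Pb) = n(e⁻)/2 = 0.09009 mol.
m = n·M = 0.09009 × 207.2 = 18.7 g.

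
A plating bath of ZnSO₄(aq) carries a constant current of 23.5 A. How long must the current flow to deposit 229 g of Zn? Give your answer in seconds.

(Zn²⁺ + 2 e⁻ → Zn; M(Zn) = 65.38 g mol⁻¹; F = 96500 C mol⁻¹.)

n(Zn) = m/M = 229 / 65.38 = 3.503 mol.
Each Zn atom requires 2 electrons, so n(e⁻) = 2 × 3.503 = 7.005 mol.
Q = n(e⁻)·F = 7.005 × 96500 = 676000 C.
t = Q/I = 676000 / 23.50 A = 28770 s.

28800 s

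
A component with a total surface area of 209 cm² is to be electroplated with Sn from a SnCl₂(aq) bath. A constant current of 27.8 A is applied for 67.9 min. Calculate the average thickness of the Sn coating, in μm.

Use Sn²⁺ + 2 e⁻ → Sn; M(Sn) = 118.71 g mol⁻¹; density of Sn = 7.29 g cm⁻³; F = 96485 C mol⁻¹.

457 μm

Q = I·t = 27.80 × 4074.0 = 113300 C; n(e⁻) = 1.174 mol.
n(Sn) = n(e⁻)/2 = 0.5869 mol, so m = 0.5869 × 118.71 = 69.67 g.
Volume = m/ρ = 69.67 / 7.29 = 9.557 cm³.
Thickness = V/A = 9.557 / 209 = 0.0457 cm = 457 μm.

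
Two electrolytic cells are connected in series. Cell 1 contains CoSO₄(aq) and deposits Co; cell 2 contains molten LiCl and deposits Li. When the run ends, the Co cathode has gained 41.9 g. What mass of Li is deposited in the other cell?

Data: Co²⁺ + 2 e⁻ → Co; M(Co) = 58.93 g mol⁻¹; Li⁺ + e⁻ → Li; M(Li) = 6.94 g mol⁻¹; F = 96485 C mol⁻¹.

9.87 g

n(Co) = 41.9 / 58.93 = 0.7110 mol.
Since Co²⁺ + 2 e⁻ → Co, n(e⁻) passed = 2 × 0.7110 = 1.422 mol.
Cells in series carry the same charge, so the same 1.422 mol of electrons passes through cell 2.
Li⁺ + e⁻ → Li, so n(Li) = 1.422 / 1 = 1.422 mol.
m(Li) = 1.422 × 6.94 = 9.87 g.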